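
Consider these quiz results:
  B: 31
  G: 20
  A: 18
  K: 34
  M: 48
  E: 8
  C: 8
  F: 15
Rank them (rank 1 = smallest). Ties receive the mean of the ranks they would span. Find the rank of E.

Sorted (ascending): 8, 8, 15, 18, 20, 31, 34, 48
The 2 values of 8 occupy positions 1–2 → average rank (1+2)/2 = 1.5.
E has value 8 → rank 1.5.

1.5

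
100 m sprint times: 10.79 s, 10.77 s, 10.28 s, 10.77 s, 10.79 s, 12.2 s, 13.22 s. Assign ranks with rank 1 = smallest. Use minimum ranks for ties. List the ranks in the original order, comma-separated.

4, 2, 1, 2, 4, 6, 7

Sorted (ascending): 10.28, 10.77, 10.77, 10.79, 10.79, 12.2, 13.22
The 2 values of 10.77 occupy positions 2–3 → each gets rank 2.
The 2 values of 10.79 occupy positions 4–5 → each gets rank 4.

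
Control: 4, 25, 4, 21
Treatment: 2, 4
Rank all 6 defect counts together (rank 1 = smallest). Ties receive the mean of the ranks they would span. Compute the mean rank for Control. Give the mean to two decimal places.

4.25

Sorted (ascending): 2, 4, 4, 4, 21, 25
The 3 values of 4 occupy positions 2–4 → average rank 3.
Control values → pooled ranks: 4→3, 25→6, 4→3, 21→5
Mean rank = (3 + 6 + 3 + 5) / 4 = 4.25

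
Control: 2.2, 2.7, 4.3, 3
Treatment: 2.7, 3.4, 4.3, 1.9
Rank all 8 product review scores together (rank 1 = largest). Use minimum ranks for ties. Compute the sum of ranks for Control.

Sorted (descending): 4.3, 4.3, 3.4, 3, 2.7, 2.7, 2.2, 1.9
The 2 values of 4.3 occupy positions 1–2 → each gets rank 1.
The 2 values of 2.7 occupy positions 5–6 → each gets rank 5.
Control values → pooled ranks: 2.2→7, 2.7→5, 4.3→1, 3→4
Rank sum = 7 + 5 + 1 + 4 = 17

17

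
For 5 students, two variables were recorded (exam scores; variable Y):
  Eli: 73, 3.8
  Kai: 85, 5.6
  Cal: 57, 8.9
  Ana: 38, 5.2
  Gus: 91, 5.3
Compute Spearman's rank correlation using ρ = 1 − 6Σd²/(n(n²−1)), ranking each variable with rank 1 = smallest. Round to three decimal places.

0.100

Ranks of variable 1: 3, 4, 2, 1, 5
Ranks of variable 2: 1, 4, 5, 2, 3
d = r₁ − r₂: 2, 0, -3, -1, 2
d²: 4, 0, 9, 1, 4; Σd² = 18
ρ = 1 − 6·18/(5·24) = 1 − 108/120 = 0.100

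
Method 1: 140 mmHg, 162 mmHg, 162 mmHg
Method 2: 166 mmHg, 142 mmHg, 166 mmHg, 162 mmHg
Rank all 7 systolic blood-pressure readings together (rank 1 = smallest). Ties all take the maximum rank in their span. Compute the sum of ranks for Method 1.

Sorted (ascending): 140, 142, 162, 162, 162, 166, 166
The 3 values of 162 occupy positions 3–5 → each gets rank 5.
The 2 values of 166 occupy positions 6–7 → each gets rank 7.
Method 1 values → pooled ranks: 140→1, 162→5, 162→5
Rank sum = 1 + 5 + 5 = 11

11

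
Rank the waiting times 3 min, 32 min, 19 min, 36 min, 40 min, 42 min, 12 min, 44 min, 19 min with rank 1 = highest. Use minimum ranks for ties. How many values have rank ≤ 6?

7

Sorted (descending): 44, 42, 40, 36, 32, 19, 19, 12, 3
The 2 values of 19 occupy positions 6–7 → each gets rank 6.
Ranks ≤ 6: {1, 2, 3, 4, 5, 6, 6} → 7 values.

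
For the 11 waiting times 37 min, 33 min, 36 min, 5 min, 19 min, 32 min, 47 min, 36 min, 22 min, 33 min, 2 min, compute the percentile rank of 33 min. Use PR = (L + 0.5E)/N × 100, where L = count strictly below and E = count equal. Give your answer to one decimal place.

54.5

N = 11.
Strictly below 33: 5. Equal to 33: 2.
PR = (5 + 0.5·2)/11 × 100 = 54.5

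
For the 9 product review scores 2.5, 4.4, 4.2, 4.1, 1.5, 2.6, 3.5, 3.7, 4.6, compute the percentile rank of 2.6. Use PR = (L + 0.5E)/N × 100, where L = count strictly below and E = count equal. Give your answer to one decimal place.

27.8

N = 9.
Strictly below 2.6: 2. Equal to 2.6: 1.
PR = (2 + 0.5·1)/9 × 100 = 27.8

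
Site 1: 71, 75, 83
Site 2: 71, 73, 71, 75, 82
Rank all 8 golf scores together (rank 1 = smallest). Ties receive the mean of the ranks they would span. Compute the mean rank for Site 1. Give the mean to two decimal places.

5.17

Sorted (ascending): 71, 71, 71, 73, 75, 75, 82, 83
The 3 values of 71 occupy positions 1–3 → average rank 2.
The 2 values of 75 occupy positions 5–6 → average rank (5+6)/2 = 5.5.
Site 1 values → pooled ranks: 71→2, 75→5.5, 83→8
Mean rank = (2 + 5.5 + 8) / 3 = 5.17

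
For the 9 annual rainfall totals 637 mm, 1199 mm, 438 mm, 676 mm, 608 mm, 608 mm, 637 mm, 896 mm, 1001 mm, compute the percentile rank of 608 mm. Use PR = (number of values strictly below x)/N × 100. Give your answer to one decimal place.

N = 9.
Strictly below 608: 1. Equal to 608: 2.
PR = 1/9 × 100 = 11.1

11.1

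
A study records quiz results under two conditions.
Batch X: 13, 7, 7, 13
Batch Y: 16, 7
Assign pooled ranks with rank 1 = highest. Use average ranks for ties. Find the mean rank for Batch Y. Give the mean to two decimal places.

Sorted (descending): 16, 13, 13, 7, 7, 7
The 2 values of 13 occupy positions 2–3 → average rank (2+3)/2 = 2.5.
The 3 values of 7 occupy positions 4–6 → average rank 5.
Batch Y values → pooled ranks: 16→1, 7→5
Mean rank = (1 + 5) / 2 = 3.00

3.00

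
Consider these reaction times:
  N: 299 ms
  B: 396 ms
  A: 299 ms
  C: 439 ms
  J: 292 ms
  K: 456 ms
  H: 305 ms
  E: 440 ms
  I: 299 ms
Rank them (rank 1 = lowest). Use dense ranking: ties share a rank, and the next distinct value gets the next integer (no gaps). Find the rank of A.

Sorted (ascending): 292, 299, 299, 299, 305, 396, 439, 440, 456
The 3 values of 299 share dense rank 2.
Remaining distinct values take the next consecutive integers.
A has value 299 ms → rank 2.

2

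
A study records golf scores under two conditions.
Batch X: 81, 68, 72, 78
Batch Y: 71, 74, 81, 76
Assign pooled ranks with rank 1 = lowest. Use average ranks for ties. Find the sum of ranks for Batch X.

17.5

Sorted (ascending): 68, 71, 72, 74, 76, 78, 81, 81
The 2 values of 81 occupy positions 7–8 → average rank (7+8)/2 = 7.5.
Batch X values → pooled ranks: 81→7.5, 68→1, 72→3, 78→6
Rank sum = 7.5 + 1 + 3 + 6 = 17.5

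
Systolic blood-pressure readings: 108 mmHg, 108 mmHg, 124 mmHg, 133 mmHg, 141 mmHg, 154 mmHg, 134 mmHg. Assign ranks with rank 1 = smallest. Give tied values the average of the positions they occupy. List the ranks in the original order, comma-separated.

Sorted (ascending): 108, 108, 124, 133, 134, 141, 154
The 2 values of 108 occupy positions 1–2 → average rank (1+2)/2 = 1.5.

1.5, 1.5, 3, 4, 6, 7, 5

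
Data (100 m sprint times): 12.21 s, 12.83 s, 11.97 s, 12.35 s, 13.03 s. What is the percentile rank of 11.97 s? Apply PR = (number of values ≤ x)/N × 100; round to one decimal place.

N = 5.
Strictly below 11.97: 0. Equal to 11.97: 1.
PR = 1/5 × 100 = 20.0

20.0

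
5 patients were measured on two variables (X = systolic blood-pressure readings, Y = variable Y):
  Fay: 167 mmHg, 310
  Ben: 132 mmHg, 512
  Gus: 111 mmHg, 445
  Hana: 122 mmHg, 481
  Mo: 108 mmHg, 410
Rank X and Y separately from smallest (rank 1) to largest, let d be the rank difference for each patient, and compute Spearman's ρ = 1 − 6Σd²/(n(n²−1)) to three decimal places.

Ranks of variable 1: 5, 4, 2, 3, 1
Ranks of variable 2: 1, 5, 3, 4, 2
d = r₁ − r₂: 4, -1, -1, -1, -1
d²: 16, 1, 1, 1, 1; Σd² = 20
ρ = 1 − 6·20/(5·24) = 1 − 120/120 = 0.000

0.000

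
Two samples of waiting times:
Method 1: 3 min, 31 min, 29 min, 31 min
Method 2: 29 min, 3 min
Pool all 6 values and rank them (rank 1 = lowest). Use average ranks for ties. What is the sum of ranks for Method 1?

16

Sorted (ascending): 3, 3, 29, 29, 31, 31
The 2 values of 3 occupy positions 1–2 → average rank (1+2)/2 = 1.5.
The 2 values of 29 occupy positions 3–4 → average rank (3+4)/2 = 3.5.
The 2 values of 31 occupy positions 5–6 → average rank (5+6)/2 = 5.5.
Method 1 values → pooled ranks: 3→1.5, 31→5.5, 29→3.5, 31→5.5
Rank sum = 1.5 + 5.5 + 3.5 + 5.5 = 16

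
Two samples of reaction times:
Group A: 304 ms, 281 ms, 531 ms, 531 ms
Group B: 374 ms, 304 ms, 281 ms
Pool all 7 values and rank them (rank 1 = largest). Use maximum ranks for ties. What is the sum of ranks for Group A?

Sorted (descending): 531, 531, 374, 304, 304, 281, 281
The 2 values of 531 occupy positions 1–2 → each gets rank 2.
The 2 values of 304 occupy positions 4–5 → each gets rank 5.
The 2 values of 281 occupy positions 6–7 → each gets rank 7.
Group A values → pooled ranks: 304→5, 281→7, 531→2, 531→2
Rank sum = 5 + 7 + 2 + 2 = 16

16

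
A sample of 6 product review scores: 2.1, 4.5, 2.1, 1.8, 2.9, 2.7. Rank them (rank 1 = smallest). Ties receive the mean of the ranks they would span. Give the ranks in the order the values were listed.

Sorted (ascending): 1.8, 2.1, 2.1, 2.7, 2.9, 4.5
The 2 values of 2.1 occupy positions 2–3 → average rank (2+3)/2 = 2.5.

2.5, 6, 2.5, 1, 5, 4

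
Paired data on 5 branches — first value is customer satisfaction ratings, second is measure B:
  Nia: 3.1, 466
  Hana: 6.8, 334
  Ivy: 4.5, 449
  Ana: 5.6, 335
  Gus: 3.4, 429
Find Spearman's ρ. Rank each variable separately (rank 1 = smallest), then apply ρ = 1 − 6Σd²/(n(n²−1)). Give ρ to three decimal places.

-0.900

Ranks of variable 1: 1, 5, 3, 4, 2
Ranks of variable 2: 5, 1, 4, 2, 3
d = r₁ − r₂: -4, 4, -1, 2, -1
d²: 16, 16, 1, 4, 1; Σd² = 38
ρ = 1 − 6·38/(5·24) = 1 − 228/120 = -0.900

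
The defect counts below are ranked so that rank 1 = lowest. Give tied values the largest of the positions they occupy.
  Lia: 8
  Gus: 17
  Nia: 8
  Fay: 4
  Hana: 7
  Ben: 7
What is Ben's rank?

3

Sorted (ascending): 4, 7, 7, 8, 8, 17
The 2 values of 7 occupy positions 2–3 → each gets rank 3.
The 2 values of 8 occupy positions 4–5 → each gets rank 5.
Ben has value 7 → rank 3.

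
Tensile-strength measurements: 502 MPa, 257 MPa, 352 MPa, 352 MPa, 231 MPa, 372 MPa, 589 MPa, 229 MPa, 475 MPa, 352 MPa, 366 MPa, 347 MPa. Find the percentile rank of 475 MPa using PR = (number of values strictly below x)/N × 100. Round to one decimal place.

75.0

N = 12.
Strictly below 475: 9. Equal to 475: 1.
PR = 9/12 × 100 = 75.0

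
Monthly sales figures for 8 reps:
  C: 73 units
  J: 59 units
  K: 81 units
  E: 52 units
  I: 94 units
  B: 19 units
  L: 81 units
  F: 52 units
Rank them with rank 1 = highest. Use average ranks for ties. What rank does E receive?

Sorted (descending): 94, 81, 81, 73, 59, 52, 52, 19
The 2 values of 81 occupy positions 2–3 → average rank (2+3)/2 = 2.5.
The 2 values of 52 occupy positions 6–7 → average rank (6+7)/2 = 6.5.
E has value 52 units → rank 6.5.

6.5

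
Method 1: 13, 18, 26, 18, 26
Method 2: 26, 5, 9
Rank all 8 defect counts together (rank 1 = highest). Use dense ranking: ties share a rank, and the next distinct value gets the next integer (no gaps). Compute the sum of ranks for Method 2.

10

Sorted (descending): 26, 26, 26, 18, 18, 13, 9, 5
The 3 values of 26 share dense rank 1.
The 2 values of 18 share dense rank 2.
Remaining distinct values take the next consecutive integers.
Method 2 values → pooled ranks: 26→1, 5→5, 9→4
Rank sum = 1 + 5 + 4 = 10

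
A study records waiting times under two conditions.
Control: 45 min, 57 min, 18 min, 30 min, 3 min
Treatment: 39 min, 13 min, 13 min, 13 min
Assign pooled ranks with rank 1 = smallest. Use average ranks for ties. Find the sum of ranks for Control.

Sorted (ascending): 3, 13, 13, 13, 18, 30, 39, 45, 57
The 3 values of 13 occupy positions 2–4 → average rank 3.
Control values → pooled ranks: 45→8, 57→9, 18→5, 30→6, 3→1
Rank sum = 8 + 9 + 5 + 6 + 1 = 29

29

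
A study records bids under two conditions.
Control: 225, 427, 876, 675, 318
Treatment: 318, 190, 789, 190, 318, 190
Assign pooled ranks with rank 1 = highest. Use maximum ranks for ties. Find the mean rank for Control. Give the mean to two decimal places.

Sorted (descending): 876, 789, 675, 427, 318, 318, 318, 225, 190, 190, 190
The 3 values of 318 occupy positions 5–7 → each gets rank 7.
The 3 values of 190 occupy positions 9–11 → each gets rank 11.
Control values → pooled ranks: 225→8, 427→4, 876→1, 675→3, 318→7
Mean rank = (8 + 4 + 1 + 3 + 7) / 5 = 4.60

4.60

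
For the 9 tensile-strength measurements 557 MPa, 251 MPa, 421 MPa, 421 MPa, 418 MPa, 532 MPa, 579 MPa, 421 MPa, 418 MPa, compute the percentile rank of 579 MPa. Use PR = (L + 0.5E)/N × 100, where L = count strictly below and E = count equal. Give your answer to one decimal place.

N = 9.
Strictly below 579: 8. Equal to 579: 1.
PR = (8 + 0.5·1)/9 × 100 = 94.4

94.4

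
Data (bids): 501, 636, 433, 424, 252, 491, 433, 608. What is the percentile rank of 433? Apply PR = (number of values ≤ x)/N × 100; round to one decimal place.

N = 8.
Strictly below 433: 2. Equal to 433: 2.
PR = 4/8 × 100 = 50.0

50.0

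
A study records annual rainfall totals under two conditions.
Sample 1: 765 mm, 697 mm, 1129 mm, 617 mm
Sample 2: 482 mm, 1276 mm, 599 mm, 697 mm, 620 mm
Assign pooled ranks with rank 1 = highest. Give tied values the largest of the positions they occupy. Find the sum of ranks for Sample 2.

29

Sorted (descending): 1276, 1129, 765, 697, 697, 620, 617, 599, 482
The 2 values of 697 occupy positions 4–5 → each gets rank 5.
Sample 2 values → pooled ranks: 482→9, 1276→1, 599→8, 697→5, 620→6
Rank sum = 9 + 1 + 8 + 5 + 6 = 29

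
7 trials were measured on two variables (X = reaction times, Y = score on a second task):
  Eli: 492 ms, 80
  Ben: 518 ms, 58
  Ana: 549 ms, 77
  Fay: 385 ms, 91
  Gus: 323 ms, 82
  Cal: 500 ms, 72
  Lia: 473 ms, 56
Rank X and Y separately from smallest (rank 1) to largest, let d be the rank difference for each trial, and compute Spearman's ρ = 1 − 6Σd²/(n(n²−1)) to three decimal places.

-0.500

Ranks of variable 1: 4, 6, 7, 2, 1, 5, 3
Ranks of variable 2: 5, 2, 4, 7, 6, 3, 1
d = r₁ − r₂: -1, 4, 3, -5, -5, 2, 2
d²: 1, 16, 9, 25, 25, 4, 4; Σd² = 84
ρ = 1 − 6·84/(7·48) = 1 − 504/336 = -0.500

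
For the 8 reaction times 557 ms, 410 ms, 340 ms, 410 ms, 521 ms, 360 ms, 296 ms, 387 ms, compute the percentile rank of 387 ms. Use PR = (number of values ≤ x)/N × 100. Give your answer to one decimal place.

N = 8.
Strictly below 387: 3. Equal to 387: 1.
PR = 4/8 × 100 = 50.0

50.0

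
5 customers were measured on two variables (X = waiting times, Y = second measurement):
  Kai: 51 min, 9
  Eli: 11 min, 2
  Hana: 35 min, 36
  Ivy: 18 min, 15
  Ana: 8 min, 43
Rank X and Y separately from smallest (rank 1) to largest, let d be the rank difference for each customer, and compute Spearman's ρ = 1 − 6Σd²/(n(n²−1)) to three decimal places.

Ranks of variable 1: 5, 2, 4, 3, 1
Ranks of variable 2: 2, 1, 4, 3, 5
d = r₁ − r₂: 3, 1, 0, 0, -4
d²: 9, 1, 0, 0, 16; Σd² = 26
ρ = 1 − 6·26/(5·24) = 1 − 156/120 = -0.300

-0.300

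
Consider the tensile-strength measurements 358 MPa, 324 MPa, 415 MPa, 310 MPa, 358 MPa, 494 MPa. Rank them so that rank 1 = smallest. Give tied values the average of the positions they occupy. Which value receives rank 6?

494

Sorted (ascending): 310, 324, 358, 358, 415, 494
The 2 values of 358 occupy positions 3–4 → average rank (3+4)/2 = 3.5.
Rank 6 → value 494.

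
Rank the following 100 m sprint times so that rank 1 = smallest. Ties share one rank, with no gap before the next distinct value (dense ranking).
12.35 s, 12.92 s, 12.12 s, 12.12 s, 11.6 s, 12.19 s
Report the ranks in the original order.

Sorted (ascending): 11.6, 12.12, 12.12, 12.19, 12.35, 12.92
The 2 values of 12.12 share dense rank 2.
Remaining distinct values take the next consecutive integers.

4, 5, 2, 2, 1, 3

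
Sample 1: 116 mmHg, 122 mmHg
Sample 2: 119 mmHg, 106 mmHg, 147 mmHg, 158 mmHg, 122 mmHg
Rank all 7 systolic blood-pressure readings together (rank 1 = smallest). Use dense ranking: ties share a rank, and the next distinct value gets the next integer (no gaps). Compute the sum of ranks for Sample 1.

Sorted (ascending): 106, 116, 119, 122, 122, 147, 158
The 2 values of 122 share dense rank 4.
Remaining distinct values take the next consecutive integers.
Sample 1 values → pooled ranks: 116→2, 122→4
Rank sum = 2 + 4 = 6

6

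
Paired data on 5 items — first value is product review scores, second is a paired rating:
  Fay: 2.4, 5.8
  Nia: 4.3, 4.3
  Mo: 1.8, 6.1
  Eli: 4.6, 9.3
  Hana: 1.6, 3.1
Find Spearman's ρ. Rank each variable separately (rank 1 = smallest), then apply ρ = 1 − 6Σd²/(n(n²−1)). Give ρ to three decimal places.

Ranks of variable 1: 3, 4, 2, 5, 1
Ranks of variable 2: 3, 2, 4, 5, 1
d = r₁ − r₂: 0, 2, -2, 0, 0
d²: 0, 4, 4, 0, 0; Σd² = 8
ρ = 1 − 6·8/(5·24) = 1 − 48/120 = 0.600

0.600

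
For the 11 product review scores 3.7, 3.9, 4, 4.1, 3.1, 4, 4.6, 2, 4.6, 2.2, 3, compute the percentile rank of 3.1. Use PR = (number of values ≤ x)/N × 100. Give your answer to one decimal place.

36.4

N = 11.
Strictly below 3.1: 3. Equal to 3.1: 1.
PR = 4/11 × 100 = 36.4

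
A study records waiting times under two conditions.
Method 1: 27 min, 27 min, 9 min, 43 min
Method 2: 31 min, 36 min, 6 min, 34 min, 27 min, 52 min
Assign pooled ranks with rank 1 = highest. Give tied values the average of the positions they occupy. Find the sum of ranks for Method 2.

Sorted (descending): 52, 43, 36, 34, 31, 27, 27, 27, 9, 6
The 3 values of 27 occupy positions 6–8 → average rank 7.
Method 2 values → pooled ranks: 31→5, 36→3, 6→10, 34→4, 27→7, 52→1
Rank sum = 5 + 3 + 10 + 4 + 7 + 1 = 30

30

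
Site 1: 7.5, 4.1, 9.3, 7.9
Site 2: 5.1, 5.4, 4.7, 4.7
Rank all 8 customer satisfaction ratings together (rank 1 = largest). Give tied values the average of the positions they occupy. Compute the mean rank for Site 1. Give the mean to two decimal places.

3.50

Sorted (descending): 9.3, 7.9, 7.5, 5.4, 5.1, 4.7, 4.7, 4.1
The 2 values of 4.7 occupy positions 6–7 → average rank (6+7)/2 = 6.5.
Site 1 values → pooled ranks: 7.5→3, 4.1→8, 9.3→1, 7.9→2
Mean rank = (3 + 8 + 1 + 2) / 4 = 3.50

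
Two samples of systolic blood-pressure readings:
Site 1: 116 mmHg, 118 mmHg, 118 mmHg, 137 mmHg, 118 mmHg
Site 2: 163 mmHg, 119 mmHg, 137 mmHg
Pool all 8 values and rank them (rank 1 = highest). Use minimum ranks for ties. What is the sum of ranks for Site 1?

Sorted (descending): 163, 137, 137, 119, 118, 118, 118, 116
The 2 values of 137 occupy positions 2–3 → each gets rank 2.
The 3 values of 118 occupy positions 5–7 → each gets rank 5.
Site 1 values → pooled ranks: 116→8, 118→5, 118→5, 137→2, 118→5
Rank sum = 8 + 5 + 5 + 2 + 5 = 25

25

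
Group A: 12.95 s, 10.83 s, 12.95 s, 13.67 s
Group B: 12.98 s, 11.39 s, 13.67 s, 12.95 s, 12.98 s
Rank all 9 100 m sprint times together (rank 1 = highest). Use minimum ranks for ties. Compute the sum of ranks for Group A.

20

Sorted (descending): 13.67, 13.67, 12.98, 12.98, 12.95, 12.95, 12.95, 11.39, 10.83
The 2 values of 13.67 occupy positions 1–2 → each gets rank 1.
The 2 values of 12.98 occupy positions 3–4 → each gets rank 3.
The 3 values of 12.95 occupy positions 5–7 → each gets rank 5.
Group A values → pooled ranks: 12.95→5, 10.83→9, 12.95→5, 13.67→1
Rank sum = 5 + 9 + 5 + 1 = 20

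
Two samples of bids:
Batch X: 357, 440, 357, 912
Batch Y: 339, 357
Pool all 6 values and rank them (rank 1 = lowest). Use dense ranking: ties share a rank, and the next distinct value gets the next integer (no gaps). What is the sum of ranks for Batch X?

11

Sorted (ascending): 339, 357, 357, 357, 440, 912
The 3 values of 357 share dense rank 2.
Remaining distinct values take the next consecutive integers.
Batch X values → pooled ranks: 357→2, 440→3, 357→2, 912→4
Rank sum = 2 + 3 + 2 + 4 = 11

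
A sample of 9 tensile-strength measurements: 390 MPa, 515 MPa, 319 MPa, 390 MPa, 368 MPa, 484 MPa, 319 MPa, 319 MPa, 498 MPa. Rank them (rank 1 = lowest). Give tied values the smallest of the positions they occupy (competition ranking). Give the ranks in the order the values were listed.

Sorted (ascending): 319, 319, 319, 368, 390, 390, 484, 498, 515
The 3 values of 319 occupy positions 1–3 → each gets rank 1.
The 2 values of 390 occupy positions 5–6 → each gets rank 5.

5, 9, 1, 5, 4, 7, 1, 1, 8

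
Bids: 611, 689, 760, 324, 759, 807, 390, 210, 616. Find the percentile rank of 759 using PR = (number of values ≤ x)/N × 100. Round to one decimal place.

N = 9.
Strictly below 759: 6. Equal to 759: 1.
PR = 7/9 × 100 = 77.8

77.8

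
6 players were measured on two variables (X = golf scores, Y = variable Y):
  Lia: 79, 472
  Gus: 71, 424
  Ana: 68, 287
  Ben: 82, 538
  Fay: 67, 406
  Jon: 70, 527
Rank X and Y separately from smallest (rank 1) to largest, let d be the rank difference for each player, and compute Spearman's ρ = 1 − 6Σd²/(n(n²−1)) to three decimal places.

0.771

Ranks of variable 1: 5, 4, 2, 6, 1, 3
Ranks of variable 2: 4, 3, 1, 6, 2, 5
d = r₁ − r₂: 1, 1, 1, 0, -1, -2
d²: 1, 1, 1, 0, 1, 4; Σd² = 8
ρ = 1 − 6·8/(6·35) = 1 − 48/210 = 0.771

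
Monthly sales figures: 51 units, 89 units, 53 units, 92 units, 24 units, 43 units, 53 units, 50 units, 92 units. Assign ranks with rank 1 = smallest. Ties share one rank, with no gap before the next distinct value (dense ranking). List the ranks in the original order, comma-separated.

Sorted (ascending): 24, 43, 50, 51, 53, 53, 89, 92, 92
The 2 values of 53 share dense rank 5.
The 2 values of 92 share dense rank 7.
Remaining distinct values take the next consecutive integers.

4, 6, 5, 7, 1, 2, 5, 3, 7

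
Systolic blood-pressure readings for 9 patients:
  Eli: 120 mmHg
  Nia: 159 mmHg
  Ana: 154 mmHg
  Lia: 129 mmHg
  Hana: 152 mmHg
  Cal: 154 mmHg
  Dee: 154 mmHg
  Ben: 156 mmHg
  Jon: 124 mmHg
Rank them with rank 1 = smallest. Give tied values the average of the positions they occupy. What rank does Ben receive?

8

Sorted (ascending): 120, 124, 129, 152, 154, 154, 154, 156, 159
The 3 values of 154 occupy positions 5–7 → average rank 6.
Ben has value 156 mmHg → rank 8.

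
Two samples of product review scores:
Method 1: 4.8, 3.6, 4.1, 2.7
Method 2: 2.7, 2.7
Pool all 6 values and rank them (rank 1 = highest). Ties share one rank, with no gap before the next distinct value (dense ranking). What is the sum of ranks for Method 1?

10

Sorted (descending): 4.8, 4.1, 3.6, 2.7, 2.7, 2.7
The 3 values of 2.7 share dense rank 4.
Remaining distinct values take the next consecutive integers.
Method 1 values → pooled ranks: 4.8→1, 3.6→3, 4.1→2, 2.7→4
Rank sum = 1 + 3 + 2 + 4 = 10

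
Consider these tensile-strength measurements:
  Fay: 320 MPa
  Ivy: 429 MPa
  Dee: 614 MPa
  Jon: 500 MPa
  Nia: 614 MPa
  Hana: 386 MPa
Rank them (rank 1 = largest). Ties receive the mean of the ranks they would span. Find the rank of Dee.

1.5

Sorted (descending): 614, 614, 500, 429, 386, 320
The 2 values of 614 occupy positions 1–2 → average rank (1+2)/2 = 1.5.
Dee has value 614 MPa → rank 1.5.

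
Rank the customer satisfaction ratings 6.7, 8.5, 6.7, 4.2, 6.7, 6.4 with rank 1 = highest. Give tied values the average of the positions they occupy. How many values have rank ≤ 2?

1

Sorted (descending): 8.5, 6.7, 6.7, 6.7, 6.4, 4.2
The 3 values of 6.7 occupy positions 2–4 → average rank 3.
Ranks ≤ 2: {1} → 1 value.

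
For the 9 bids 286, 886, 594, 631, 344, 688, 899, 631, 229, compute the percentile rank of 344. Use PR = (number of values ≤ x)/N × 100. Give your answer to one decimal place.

33.3

N = 9.
Strictly below 344: 2. Equal to 344: 1.
PR = 3/9 × 100 = 33.3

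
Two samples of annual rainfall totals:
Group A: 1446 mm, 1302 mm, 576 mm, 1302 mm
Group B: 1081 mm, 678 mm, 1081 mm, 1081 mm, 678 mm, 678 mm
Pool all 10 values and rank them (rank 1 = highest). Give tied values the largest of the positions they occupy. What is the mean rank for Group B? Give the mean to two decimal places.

Sorted (descending): 1446, 1302, 1302, 1081, 1081, 1081, 678, 678, 678, 576
The 2 values of 1302 occupy positions 2–3 → each gets rank 3.
The 3 values of 1081 occupy positions 4–6 → each gets rank 6.
The 3 values of 678 occupy positions 7–9 → each gets rank 9.
Group B values → pooled ranks: 1081→6, 678→9, 1081→6, 1081→6, 678→9, 678→9
Mean rank = (6 + 9 + 6 + 6 + 9 + 9) / 6 = 7.50

7.50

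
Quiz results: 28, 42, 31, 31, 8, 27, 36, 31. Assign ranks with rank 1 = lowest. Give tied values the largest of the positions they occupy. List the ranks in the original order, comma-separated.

Sorted (ascending): 8, 27, 28, 31, 31, 31, 36, 42
The 3 values of 31 occupy positions 4–6 → each gets rank 6.

3, 8, 6, 6, 1, 2, 7, 6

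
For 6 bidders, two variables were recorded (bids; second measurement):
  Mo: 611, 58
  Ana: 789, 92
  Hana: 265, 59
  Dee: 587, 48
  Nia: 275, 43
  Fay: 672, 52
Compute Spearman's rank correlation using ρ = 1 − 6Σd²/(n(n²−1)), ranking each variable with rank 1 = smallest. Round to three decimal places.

0.371

Ranks of variable 1: 4, 6, 1, 3, 2, 5
Ranks of variable 2: 4, 6, 5, 2, 1, 3
d = r₁ − r₂: 0, 0, -4, 1, 1, 2
d²: 0, 0, 16, 1, 1, 4; Σd² = 22
ρ = 1 − 6·22/(6·35) = 1 − 132/210 = 0.371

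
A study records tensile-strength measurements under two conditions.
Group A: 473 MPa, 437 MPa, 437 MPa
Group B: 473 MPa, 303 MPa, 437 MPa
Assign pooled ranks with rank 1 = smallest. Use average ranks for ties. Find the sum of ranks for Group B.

9.5

Sorted (ascending): 303, 437, 437, 437, 473, 473
The 3 values of 437 occupy positions 2–4 → average rank 3.
The 2 values of 473 occupy positions 5–6 → average rank (5+6)/2 = 5.5.
Group B values → pooled ranks: 473→5.5, 303→1, 437→3
Rank sum = 5.5 + 1 + 3 = 9.5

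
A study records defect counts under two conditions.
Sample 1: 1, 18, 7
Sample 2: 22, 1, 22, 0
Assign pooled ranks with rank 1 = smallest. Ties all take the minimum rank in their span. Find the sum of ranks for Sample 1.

Sorted (ascending): 0, 1, 1, 7, 18, 22, 22
The 2 values of 1 occupy positions 2–3 → each gets rank 2.
The 2 values of 22 occupy positions 6–7 → each gets rank 6.
Sample 1 values → pooled ranks: 1→2, 18→5, 7→4
Rank sum = 2 + 5 + 4 = 11

11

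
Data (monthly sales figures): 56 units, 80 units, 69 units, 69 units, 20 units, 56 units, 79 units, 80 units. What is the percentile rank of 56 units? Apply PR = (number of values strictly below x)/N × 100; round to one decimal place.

N = 8.
Strictly below 56: 1. Equal to 56: 2.
PR = 1/8 × 100 = 12.5

12.5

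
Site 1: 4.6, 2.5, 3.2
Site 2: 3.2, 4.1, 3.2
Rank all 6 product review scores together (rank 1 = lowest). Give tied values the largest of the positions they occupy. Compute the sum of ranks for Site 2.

Sorted (ascending): 2.5, 3.2, 3.2, 3.2, 4.1, 4.6
The 3 values of 3.2 occupy positions 2–4 → each gets rank 4.
Site 2 values → pooled ranks: 3.2→4, 4.1→5, 3.2→4
Rank sum = 4 + 5 + 4 = 13

13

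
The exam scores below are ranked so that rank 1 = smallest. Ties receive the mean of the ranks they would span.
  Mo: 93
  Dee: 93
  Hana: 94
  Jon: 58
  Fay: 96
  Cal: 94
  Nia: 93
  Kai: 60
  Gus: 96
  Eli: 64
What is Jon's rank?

Sorted (ascending): 58, 60, 64, 93, 93, 93, 94, 94, 96, 96
The 3 values of 93 occupy positions 4–6 → average rank 5.
The 2 values of 94 occupy positions 7–8 → average rank (7+8)/2 = 7.5.
The 2 values of 96 occupy positions 9–10 → average rank (9+10)/2 = 9.5.
Jon has value 58 → rank 1.

1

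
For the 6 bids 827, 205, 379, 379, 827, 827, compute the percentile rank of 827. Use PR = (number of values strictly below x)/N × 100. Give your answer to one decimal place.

N = 6.
Strictly below 827: 3. Equal to 827: 3.
PR = 3/6 × 100 = 50.0

50.0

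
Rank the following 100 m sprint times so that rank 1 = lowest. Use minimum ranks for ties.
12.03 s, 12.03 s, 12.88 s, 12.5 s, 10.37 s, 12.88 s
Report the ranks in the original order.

Sorted (ascending): 10.37, 12.03, 12.03, 12.5, 12.88, 12.88
The 2 values of 12.03 occupy positions 2–3 → each gets rank 2.
The 2 values of 12.88 occupy positions 5–6 → each gets rank 5.

2, 2, 5, 4, 1, 5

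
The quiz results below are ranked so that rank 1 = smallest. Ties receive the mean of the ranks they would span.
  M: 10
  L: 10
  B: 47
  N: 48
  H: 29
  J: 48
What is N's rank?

5.5

Sorted (ascending): 10, 10, 29, 47, 48, 48
The 2 values of 10 occupy positions 1–2 → average rank (1+2)/2 = 1.5.
The 2 values of 48 occupy positions 5–6 → average rank (5+6)/2 = 5.5.
N has value 48 → rank 5.5.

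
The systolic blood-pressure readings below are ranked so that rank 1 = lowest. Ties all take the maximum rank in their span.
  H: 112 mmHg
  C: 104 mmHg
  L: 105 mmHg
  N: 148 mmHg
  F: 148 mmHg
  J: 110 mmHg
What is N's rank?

Sorted (ascending): 104, 105, 110, 112, 148, 148
The 2 values of 148 occupy positions 5–6 → each gets rank 6.
N has value 148 mmHg → rank 6.

6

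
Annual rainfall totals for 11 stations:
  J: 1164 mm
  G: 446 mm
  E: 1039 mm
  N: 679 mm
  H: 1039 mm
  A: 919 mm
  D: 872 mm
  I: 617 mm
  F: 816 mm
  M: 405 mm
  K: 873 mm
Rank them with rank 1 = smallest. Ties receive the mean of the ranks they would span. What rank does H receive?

Sorted (ascending): 405, 446, 617, 679, 816, 872, 873, 919, 1039, 1039, 1164
The 2 values of 1039 occupy positions 9–10 → average rank (9+10)/2 = 9.5.
H has value 1039 mm → rank 9.5.

9.5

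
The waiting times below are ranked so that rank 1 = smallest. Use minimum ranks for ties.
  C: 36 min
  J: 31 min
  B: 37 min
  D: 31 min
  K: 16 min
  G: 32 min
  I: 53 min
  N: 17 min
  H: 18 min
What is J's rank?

4

Sorted (ascending): 16, 17, 18, 31, 31, 32, 36, 37, 53
The 2 values of 31 occupy positions 4–5 → each gets rank 4.
J has value 31 min → rank 4.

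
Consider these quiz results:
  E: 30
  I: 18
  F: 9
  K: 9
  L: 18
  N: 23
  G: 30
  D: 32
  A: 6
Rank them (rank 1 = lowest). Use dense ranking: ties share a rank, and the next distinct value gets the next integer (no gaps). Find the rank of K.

Sorted (ascending): 6, 9, 9, 18, 18, 23, 30, 30, 32
The 2 values of 9 share dense rank 2.
The 2 values of 18 share dense rank 3.
The 2 values of 30 share dense rank 5.
Remaining distinct values take the next consecutive integers.
K has value 9 → rank 2.

2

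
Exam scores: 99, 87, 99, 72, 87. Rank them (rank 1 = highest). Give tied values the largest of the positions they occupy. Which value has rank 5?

Sorted (descending): 99, 99, 87, 87, 72
The 2 values of 99 occupy positions 1–2 → each gets rank 2.
The 2 values of 87 occupy positions 3–4 → each gets rank 4.
Rank 5 → value 72.

72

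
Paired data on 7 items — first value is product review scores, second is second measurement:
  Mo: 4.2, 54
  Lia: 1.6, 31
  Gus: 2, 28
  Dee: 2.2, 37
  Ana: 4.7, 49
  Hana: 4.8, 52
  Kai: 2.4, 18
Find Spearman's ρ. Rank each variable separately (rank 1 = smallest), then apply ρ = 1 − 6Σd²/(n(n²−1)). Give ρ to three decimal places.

Ranks of variable 1: 5, 1, 2, 3, 6, 7, 4
Ranks of variable 2: 7, 3, 2, 4, 5, 6, 1
d = r₁ − r₂: -2, -2, 0, -1, 1, 1, 3
d²: 4, 4, 0, 1, 1, 1, 9; Σd² = 20
ρ = 1 − 6·20/(7·48) = 1 − 120/336 = 0.643

0.643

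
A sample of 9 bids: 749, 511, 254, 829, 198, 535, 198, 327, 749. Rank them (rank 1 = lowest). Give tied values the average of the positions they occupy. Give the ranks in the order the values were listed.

Sorted (ascending): 198, 198, 254, 327, 511, 535, 749, 749, 829
The 2 values of 198 occupy positions 1–2 → average rank (1+2)/2 = 1.5.
The 2 values of 749 occupy positions 7–8 → average rank (7+8)/2 = 7.5.

7.5, 5, 3, 9, 1.5, 6, 1.5, 4, 7.5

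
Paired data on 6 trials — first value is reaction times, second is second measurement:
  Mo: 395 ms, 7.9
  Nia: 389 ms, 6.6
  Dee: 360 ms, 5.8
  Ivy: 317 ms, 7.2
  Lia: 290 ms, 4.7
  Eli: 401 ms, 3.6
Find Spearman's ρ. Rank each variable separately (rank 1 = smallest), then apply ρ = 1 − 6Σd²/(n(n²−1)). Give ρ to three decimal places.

-0.029

Ranks of variable 1: 5, 4, 3, 2, 1, 6
Ranks of variable 2: 6, 4, 3, 5, 2, 1
d = r₁ − r₂: -1, 0, 0, -3, -1, 5
d²: 1, 0, 0, 9, 1, 25; Σd² = 36
ρ = 1 − 6·36/(6·35) = 1 − 216/210 = -0.029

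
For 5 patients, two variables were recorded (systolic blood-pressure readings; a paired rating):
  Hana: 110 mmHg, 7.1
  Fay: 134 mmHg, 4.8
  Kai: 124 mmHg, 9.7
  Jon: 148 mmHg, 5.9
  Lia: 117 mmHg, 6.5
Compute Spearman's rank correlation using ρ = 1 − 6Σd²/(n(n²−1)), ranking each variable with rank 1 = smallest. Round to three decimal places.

Ranks of variable 1: 1, 4, 3, 5, 2
Ranks of variable 2: 4, 1, 5, 2, 3
d = r₁ − r₂: -3, 3, -2, 3, -1
d²: 9, 9, 4, 9, 1; Σd² = 32
ρ = 1 − 6·32/(5·24) = 1 − 192/120 = -0.600

-0.600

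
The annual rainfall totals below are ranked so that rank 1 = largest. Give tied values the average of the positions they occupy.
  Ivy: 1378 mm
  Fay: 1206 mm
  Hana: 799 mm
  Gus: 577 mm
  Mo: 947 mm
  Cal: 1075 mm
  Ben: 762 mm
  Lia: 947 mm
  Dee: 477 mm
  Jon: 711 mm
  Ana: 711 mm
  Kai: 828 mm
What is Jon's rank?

Sorted (descending): 1378, 1206, 1075, 947, 947, 828, 799, 762, 711, 711, 577, 477
The 2 values of 947 occupy positions 4–5 → average rank (4+5)/2 = 4.5.
The 2 values of 711 occupy positions 9–10 → average rank (9+10)/2 = 9.5.
Jon has value 711 mm → rank 9.5.

9.5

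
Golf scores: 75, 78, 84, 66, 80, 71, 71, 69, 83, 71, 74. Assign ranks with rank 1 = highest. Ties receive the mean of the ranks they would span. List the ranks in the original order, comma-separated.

Sorted (descending): 84, 83, 80, 78, 75, 74, 71, 71, 71, 69, 66
The 3 values of 71 occupy positions 7–9 → average rank 8.

5, 4, 1, 11, 3, 8, 8, 10, 2, 8, 6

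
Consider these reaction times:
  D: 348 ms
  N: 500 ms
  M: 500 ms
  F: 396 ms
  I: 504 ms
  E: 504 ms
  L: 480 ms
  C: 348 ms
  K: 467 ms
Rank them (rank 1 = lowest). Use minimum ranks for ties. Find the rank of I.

8

Sorted (ascending): 348, 348, 396, 467, 480, 500, 500, 504, 504
The 2 values of 348 occupy positions 1–2 → each gets rank 1.
The 2 values of 500 occupy positions 6–7 → each gets rank 6.
The 2 values of 504 occupy positions 8–9 → each gets rank 8.
I has value 504 ms → rank 8.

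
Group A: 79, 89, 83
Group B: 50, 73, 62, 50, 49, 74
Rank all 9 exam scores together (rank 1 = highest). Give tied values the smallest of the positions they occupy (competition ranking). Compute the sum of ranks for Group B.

38

Sorted (descending): 89, 83, 79, 74, 73, 62, 50, 50, 49
The 2 values of 50 occupy positions 7–8 → each gets rank 7.
Group B values → pooled ranks: 50→7, 73→5, 62→6, 50→7, 49→9, 74→4
Rank sum = 7 + 5 + 6 + 7 + 9 + 4 = 38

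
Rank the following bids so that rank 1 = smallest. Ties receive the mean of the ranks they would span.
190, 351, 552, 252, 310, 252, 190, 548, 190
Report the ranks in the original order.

2, 7, 9, 4.5, 6, 4.5, 2, 8, 2

Sorted (ascending): 190, 190, 190, 252, 252, 310, 351, 548, 552
The 3 values of 190 occupy positions 1–3 → average rank 2.
The 2 values of 252 occupy positions 4–5 → average rank (4+5)/2 = 4.5.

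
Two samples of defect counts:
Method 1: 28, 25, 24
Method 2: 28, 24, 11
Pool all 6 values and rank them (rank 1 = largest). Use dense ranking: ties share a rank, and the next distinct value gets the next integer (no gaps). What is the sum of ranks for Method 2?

8

Sorted (descending): 28, 28, 25, 24, 24, 11
The 2 values of 28 share dense rank 1.
The 2 values of 24 share dense rank 3.
Remaining distinct values take the next consecutive integers.
Method 2 values → pooled ranks: 28→1, 24→3, 11→4
Rank sum = 1 + 3 + 4 = 8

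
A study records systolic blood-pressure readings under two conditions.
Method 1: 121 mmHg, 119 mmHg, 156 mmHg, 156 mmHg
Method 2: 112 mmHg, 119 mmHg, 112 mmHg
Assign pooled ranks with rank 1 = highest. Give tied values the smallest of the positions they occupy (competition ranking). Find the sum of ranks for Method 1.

9

Sorted (descending): 156, 156, 121, 119, 119, 112, 112
The 2 values of 156 occupy positions 1–2 → each gets rank 1.
The 2 values of 119 occupy positions 4–5 → each gets rank 4.
The 2 values of 112 occupy positions 6–7 → each gets rank 6.
Method 1 values → pooled ranks: 121→3, 119→4, 156→1, 156→1
Rank sum = 3 + 4 + 1 + 1 = 9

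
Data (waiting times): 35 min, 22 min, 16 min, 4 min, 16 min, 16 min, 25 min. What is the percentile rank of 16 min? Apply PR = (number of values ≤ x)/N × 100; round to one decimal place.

57.1

N = 7.
Strictly below 16: 1. Equal to 16: 3.
PR = 4/7 × 100 = 57.1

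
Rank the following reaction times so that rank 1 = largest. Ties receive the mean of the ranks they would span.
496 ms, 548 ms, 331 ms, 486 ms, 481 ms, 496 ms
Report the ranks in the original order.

Sorted (descending): 548, 496, 496, 486, 481, 331
The 2 values of 496 occupy positions 2–3 → average rank (2+3)/2 = 2.5.

2.5, 1, 6, 4, 5, 2.5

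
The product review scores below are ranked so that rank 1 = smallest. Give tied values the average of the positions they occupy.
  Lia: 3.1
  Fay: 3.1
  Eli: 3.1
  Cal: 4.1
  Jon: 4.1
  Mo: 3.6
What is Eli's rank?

2

Sorted (ascending): 3.1, 3.1, 3.1, 3.6, 4.1, 4.1
The 3 values of 3.1 occupy positions 1–3 → average rank 2.
The 2 values of 4.1 occupy positions 5–6 → average rank (5+6)/2 = 5.5.
Eli has value 3.1 → rank 2.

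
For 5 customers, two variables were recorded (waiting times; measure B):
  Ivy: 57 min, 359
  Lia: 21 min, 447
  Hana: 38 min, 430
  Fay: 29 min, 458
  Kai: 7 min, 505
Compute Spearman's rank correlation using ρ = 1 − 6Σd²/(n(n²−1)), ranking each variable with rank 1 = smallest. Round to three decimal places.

-0.900

Ranks of variable 1: 5, 2, 4, 3, 1
Ranks of variable 2: 1, 3, 2, 4, 5
d = r₁ − r₂: 4, -1, 2, -1, -4
d²: 16, 1, 4, 1, 16; Σd² = 38
ρ = 1 − 6·38/(5·24) = 1 − 228/120 = -0.900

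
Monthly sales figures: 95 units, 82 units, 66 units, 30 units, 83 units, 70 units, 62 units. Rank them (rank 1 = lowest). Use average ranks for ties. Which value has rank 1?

30

Sorted (ascending): 30, 62, 66, 70, 82, 83, 95
No ties — each value takes its position as its rank.
Rank 1 → value 30.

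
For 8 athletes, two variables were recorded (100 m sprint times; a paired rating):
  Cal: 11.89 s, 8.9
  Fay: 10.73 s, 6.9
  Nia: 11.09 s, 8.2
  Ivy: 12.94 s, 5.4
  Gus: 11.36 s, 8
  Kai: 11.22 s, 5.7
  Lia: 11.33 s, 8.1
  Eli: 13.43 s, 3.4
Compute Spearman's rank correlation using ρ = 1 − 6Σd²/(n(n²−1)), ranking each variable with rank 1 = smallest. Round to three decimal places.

-0.381

Ranks of variable 1: 6, 1, 2, 7, 5, 3, 4, 8
Ranks of variable 2: 8, 4, 7, 2, 5, 3, 6, 1
d = r₁ − r₂: -2, -3, -5, 5, 0, 0, -2, 7
d²: 4, 9, 25, 25, 0, 0, 4, 49; Σd² = 116
ρ = 1 − 6·116/(8·63) = 1 − 696/504 = -0.381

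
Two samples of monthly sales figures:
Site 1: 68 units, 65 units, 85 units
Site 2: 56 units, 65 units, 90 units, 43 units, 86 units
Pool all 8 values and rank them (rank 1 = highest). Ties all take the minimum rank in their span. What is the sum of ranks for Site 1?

12

Sorted (descending): 90, 86, 85, 68, 65, 65, 56, 43
The 2 values of 65 occupy positions 5–6 → each gets rank 5.
Site 1 values → pooled ranks: 68→4, 65→5, 85→3
Rank sum = 4 + 5 + 3 = 12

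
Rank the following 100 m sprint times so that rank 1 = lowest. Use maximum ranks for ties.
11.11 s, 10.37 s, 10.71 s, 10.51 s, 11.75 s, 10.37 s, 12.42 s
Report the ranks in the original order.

5, 2, 4, 3, 6, 2, 7

Sorted (ascending): 10.37, 10.37, 10.51, 10.71, 11.11, 11.75, 12.42
The 2 values of 10.37 occupy positions 1–2 → each gets rank 2.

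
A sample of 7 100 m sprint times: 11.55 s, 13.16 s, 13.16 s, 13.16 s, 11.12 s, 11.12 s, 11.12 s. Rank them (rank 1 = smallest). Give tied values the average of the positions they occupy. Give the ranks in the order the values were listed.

Sorted (ascending): 11.12, 11.12, 11.12, 11.55, 13.16, 13.16, 13.16
The 3 values of 11.12 occupy positions 1–3 → average rank 2.
The 3 values of 13.16 occupy positions 5–7 → average rank 6.

4, 6, 6, 6, 2, 2, 2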